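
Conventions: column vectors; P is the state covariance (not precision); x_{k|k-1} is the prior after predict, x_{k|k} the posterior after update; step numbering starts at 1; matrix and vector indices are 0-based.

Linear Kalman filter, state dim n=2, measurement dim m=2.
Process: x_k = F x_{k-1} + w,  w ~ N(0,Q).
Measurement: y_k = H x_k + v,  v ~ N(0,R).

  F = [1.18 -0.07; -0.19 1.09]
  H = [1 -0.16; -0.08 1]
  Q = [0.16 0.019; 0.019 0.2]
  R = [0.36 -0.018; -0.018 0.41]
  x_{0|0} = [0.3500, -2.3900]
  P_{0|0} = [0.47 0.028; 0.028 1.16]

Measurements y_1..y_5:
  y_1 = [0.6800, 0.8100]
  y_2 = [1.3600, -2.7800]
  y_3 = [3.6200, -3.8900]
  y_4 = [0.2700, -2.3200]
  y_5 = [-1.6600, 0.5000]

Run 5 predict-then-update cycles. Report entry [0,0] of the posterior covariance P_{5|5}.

step 1: x^-=[0.5803, -2.6716]  P^-=[0.8155 -0.1385; -0.1385 1.5836]  S=[1.2603 -0.4769; -0.4769 2.0209]  K=[0.6879 0.0615; -0.0136 0.7859]  nu=[-0.3278, 3.5280]  x^+=[0.5718, 0.1054]  P^+=[0.2518 0.0330; 0.0330 0.3251]
step 2: x^-=[0.6674, 0.0062]  P^-=[0.5068 -0.0194; -0.0194 0.5817]  S=[0.8879 -0.1713; -0.1713 0.9980]  K=[0.5819 0.0398; -0.0144 0.5819]  nu=[0.6936, -2.7328]  x^+=[0.9623, -1.5940]  P^+=[0.2124 0.0228; 0.0228 0.2407]
step 3: x^-=[1.2471, -1.9203]  P^-=[0.4532 -0.0173; -0.0173 0.4841]  S=[0.8311 -0.1493; -0.1493 0.8998]  K=[0.5544 0.0324; -0.0177 0.5367]  nu=[2.0657, -1.8699]  x^+=[2.3317, -2.9603]  P^+=[0.2021 0.0195; 0.0195 0.2219]
step 4: x^-=[2.9586, -3.6698]  P^-=[0.4393 -0.0179; -0.0179 0.4629]  S=[0.8169 -0.1454; -0.1454 0.8786]  K=[0.5466 0.0300; -0.0191 0.5253]  nu=[-3.2758, 1.5865]  x^+=[1.2156, -2.7737]  P^+=[0.1992 0.0184; 0.0184 0.2172]
step 5: x^-=[1.6286, -3.2543]  P^-=[0.4354 -0.0183; -0.0183 0.4576]  S=[0.8130 -0.1446; -0.1446 0.8733]  K=[0.5444 0.0293; -0.0197 0.5224]  nu=[-3.8093, 3.8846]  x^+=[-0.3313, -1.1500]  P^+=[0.1983 0.0181; 0.0181 0.2160]

P_post[0,0] = 0.1983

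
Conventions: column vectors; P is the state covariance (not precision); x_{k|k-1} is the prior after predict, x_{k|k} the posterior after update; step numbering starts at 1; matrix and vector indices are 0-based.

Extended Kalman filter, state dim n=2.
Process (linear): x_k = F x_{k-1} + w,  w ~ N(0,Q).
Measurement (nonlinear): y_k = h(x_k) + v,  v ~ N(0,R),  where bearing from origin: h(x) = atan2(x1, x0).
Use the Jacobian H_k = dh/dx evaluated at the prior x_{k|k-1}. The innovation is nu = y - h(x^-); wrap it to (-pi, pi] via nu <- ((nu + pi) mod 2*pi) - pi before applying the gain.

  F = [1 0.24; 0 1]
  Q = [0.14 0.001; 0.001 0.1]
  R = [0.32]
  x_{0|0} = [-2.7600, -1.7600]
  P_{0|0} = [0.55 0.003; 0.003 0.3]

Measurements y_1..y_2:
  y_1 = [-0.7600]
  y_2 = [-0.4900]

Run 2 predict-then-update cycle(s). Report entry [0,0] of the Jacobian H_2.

step 1: x^-=[-3.1824, -1.7600]  P^-=[0.7087 0.0760; 0.0760 0.4000]  H_jac=[0.1331 -0.2406]  S=[0.3508]  K=[0.2167; -0.2455]  nu=[1.8764]  x^+=[-2.7758, -2.2207]  P^+=[0.6922 0.0947; 0.0947 0.3789]
step 2: x^-=[-3.3087, -2.2207]  P^-=[0.8995 0.1866; 0.1866 0.4789]  H_jac=[0.1398 -0.2084]  S=[0.3475]  K=[0.2501; -0.2120]  nu=[2.0605]  x^+=[-2.7934, -2.6576]  P^+=[0.8778 0.2050; 0.2050 0.4632]

H_jac[0,0] = 0.1398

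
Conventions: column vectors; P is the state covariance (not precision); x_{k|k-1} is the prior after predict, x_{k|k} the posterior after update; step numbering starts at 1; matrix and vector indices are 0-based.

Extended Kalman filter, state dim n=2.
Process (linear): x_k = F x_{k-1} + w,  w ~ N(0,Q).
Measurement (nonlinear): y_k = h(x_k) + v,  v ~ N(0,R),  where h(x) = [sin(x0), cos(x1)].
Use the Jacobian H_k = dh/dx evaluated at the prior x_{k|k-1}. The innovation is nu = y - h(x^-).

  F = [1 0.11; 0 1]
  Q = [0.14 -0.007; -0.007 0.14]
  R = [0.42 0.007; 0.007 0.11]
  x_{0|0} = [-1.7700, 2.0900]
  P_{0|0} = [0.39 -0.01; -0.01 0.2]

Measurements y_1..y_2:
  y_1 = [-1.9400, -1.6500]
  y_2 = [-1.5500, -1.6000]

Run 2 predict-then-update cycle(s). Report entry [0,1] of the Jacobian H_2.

H_jac[0,1] = 0.0000

step 1: x^-=[-1.5401, 2.0900]  P^-=[0.5302 0.0050; 0.0050 0.3400]  H_jac=[0.0307 0.0000; 0.0000 -0.8682]  S=[0.4205 0.0069; 0.0069 0.3663]  K=[0.0389 -0.0126; 0.0135 -0.8062]  nu=[-0.9405, -1.1538]  x^+=[-1.5622, 3.0074]  P^+=[0.5295 0.0013; 0.0013 0.1020]
step 2: x^-=[-1.2314, 3.0074]  P^-=[0.6710 0.0055; 0.0055 0.2420]  H_jac=[0.3330 0.0000; 0.0000 -0.1338]  S=[0.4944 0.0068; 0.0068 0.1143]  K=[0.4524 -0.0332; 0.0076 -0.2836]  nu=[-0.6071, -0.6090]  x^+=[-1.4858, 3.1755]  P^+=[0.5699 0.0036; 0.0036 0.2328]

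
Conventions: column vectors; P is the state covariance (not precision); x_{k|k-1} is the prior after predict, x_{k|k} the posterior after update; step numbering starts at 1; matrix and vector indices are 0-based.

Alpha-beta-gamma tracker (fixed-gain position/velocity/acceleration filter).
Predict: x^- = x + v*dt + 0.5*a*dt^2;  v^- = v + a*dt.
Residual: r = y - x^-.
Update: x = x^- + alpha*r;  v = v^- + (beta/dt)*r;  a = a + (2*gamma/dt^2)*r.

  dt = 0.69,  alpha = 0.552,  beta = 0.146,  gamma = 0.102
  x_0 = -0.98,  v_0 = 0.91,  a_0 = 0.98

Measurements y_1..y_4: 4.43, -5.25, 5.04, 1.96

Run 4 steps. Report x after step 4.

x_post = 3.2487

step 1: x_pred=-0.1188  r=4.5488  x^+=2.3921  v^+=2.5487  a^+=2.9291
step 2: x_pred=4.8480  r=-10.0980  x^+=-0.7261  v^+=2.4331  a^+=-1.3977
step 3: x_pred=0.6200  r=4.4200  x^+=3.0598  v^+=2.4039  a^+=0.4962
step 4: x_pred=4.8366  r=-2.8766  x^+=3.2487  v^+=2.1376  a^+=-0.7364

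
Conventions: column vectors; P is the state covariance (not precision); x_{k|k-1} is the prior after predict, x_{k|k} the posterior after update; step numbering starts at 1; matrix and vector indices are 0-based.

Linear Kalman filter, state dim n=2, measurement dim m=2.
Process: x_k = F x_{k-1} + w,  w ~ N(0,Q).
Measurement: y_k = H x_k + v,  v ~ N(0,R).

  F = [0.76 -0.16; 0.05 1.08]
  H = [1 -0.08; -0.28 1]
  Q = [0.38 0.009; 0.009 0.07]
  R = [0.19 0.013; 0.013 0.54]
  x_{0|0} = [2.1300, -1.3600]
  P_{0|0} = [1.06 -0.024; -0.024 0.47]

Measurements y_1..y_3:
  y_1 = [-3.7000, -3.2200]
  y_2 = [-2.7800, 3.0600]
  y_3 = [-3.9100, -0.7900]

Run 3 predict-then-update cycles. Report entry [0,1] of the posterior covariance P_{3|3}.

P_post[0,1] = 0.0305

step 1: x^-=[1.8364, -1.3623]  P^-=[1.0101 -0.0514; -0.0514 0.6183]  S=[1.2123 -0.3719; -0.3719 1.2663]  K=[0.8305 -0.0201; 0.0770 0.5222]  nu=[-5.6454, -1.3435]  x^+=[-2.8248, -2.4985]  P^+=[0.1611 0.0451; 0.0451 0.2956]
step 2: x^-=[-1.7471, -2.8396]  P^-=[0.4697 0.0007; 0.0007 0.4201]  S=[0.6623 -0.1514; -0.1514 0.9965]  K=[0.7035 -0.0244; 0.0483 0.4287]  nu=[-1.2600, 5.4104]  x^+=[-2.7656, -0.5810]  P^+=[0.1361 0.0341; 0.0341 0.2417]
step 3: x^-=[-2.0089, -0.7658]  P^-=[0.4565 0.0001; 0.0001 0.3559]  S=[0.6488 -0.1432; -0.1432 0.9316]  K=[0.6970 -0.0300; 0.0420 0.3884]  nu=[-1.9624, -0.5867]  x^+=[-3.3591, -1.0761]  P^+=[0.1345 0.0305; 0.0305 0.2189]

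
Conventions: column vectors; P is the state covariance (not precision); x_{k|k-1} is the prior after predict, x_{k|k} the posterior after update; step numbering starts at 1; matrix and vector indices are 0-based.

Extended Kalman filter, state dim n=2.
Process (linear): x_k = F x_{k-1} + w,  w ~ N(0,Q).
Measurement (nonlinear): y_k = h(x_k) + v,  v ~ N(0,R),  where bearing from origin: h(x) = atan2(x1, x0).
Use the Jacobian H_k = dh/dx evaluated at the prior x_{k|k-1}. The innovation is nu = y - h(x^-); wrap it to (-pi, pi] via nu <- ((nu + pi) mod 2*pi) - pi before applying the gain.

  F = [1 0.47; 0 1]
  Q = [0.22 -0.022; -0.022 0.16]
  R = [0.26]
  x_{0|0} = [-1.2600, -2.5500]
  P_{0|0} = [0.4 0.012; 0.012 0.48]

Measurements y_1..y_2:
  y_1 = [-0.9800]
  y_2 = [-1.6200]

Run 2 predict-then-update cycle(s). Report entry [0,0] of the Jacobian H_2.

step 1: x^-=[-2.4585, -2.5500]  P^-=[0.7373 0.2156; 0.2156 0.6400]  H_jac=[0.2032 -0.1959]  S=[0.2979]  K=[0.3613; -0.2739]  nu=[1.3579]  x^+=[-1.9679, -2.9220]  P^+=[0.6984 0.2451; 0.2451 0.6177]
step 2: x^-=[-3.3412, -2.9220]  P^-=[1.2852 0.5134; 0.5134 0.7777]  H_jac=[0.1483 -0.1696]  S=[0.2848]  K=[0.3636; -0.1957]  nu=[0.8030]  x^+=[-3.0493, -3.0791]  P^+=[1.2476 0.5336; 0.5336 0.7667]

H_jac[0,0] = 0.1483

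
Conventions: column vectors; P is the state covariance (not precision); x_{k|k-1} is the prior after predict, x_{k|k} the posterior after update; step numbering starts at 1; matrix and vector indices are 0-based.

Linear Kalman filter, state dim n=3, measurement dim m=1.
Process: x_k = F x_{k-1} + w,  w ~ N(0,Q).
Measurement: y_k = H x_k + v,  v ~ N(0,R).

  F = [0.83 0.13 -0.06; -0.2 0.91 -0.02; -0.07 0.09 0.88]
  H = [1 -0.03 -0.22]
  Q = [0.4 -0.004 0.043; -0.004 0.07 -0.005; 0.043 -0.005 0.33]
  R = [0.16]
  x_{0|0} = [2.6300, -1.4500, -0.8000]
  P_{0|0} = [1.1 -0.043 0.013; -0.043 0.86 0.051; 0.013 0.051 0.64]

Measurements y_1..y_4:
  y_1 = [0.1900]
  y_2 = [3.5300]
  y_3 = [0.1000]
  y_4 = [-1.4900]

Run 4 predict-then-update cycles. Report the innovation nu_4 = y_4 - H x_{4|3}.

innov = [-1.8955]

step 1: x^-=[2.0424, -1.8295, -1.0186]  P^-=[1.1633 -0.1184 -0.0324; -0.1184 0.8403 0.1116; -0.0324 0.1116 0.8450]  S=[1.3877]  K=[0.8459; -0.1212; -0.1597]  nu=[-2.1314]  x^+=[0.2394, -1.5712, -0.6783]  P^+=[0.1702 0.0238 0.1551; 0.0238 0.8199 0.0847; 0.1551 0.0847 0.8096]
step 2: x^-=[0.0351, -1.4641, -0.7550]  P^-=[0.5224 0.0775 0.1247; 0.0775 0.7456 0.0889; 0.1247 0.0889 0.9584]  S=[0.6711]  K=[0.7341; 0.0531; -0.1324]  nu=[3.2848]  x^+=[2.4464, -1.2898, -1.1898]  P^+=[0.1608 0.0514 0.1899; 0.0514 0.7437 0.0937; 0.1899 0.0937 0.9467]
step 3: x^-=[1.9342, -1.6392, -1.3344]  P^-=[0.5174 0.0897 0.1455; 0.0897 0.6721 0.0790; 0.1455 0.0790 1.0607]  S=[0.6611]  K=[0.7303; 0.0789; -0.1366]  nu=[-2.1770]  x^+=[0.3444, -1.8109, -1.0371]  P^+=[0.1649 0.0516 0.2114; 0.0516 0.6680 0.0861; 0.2114 0.0861 1.0484]
step 4: x^-=[0.1127, -1.6961, -1.0997]  P^-=[0.5174 0.0806 0.1539; 0.0806 0.6099 0.0612; 0.1539 0.0612 1.1350]  S=[0.6611]  K=[0.7277; 0.0739; -0.1477]  nu=[-1.8955]  x^+=[-1.2667, -1.8362, -0.8199]  P^+=[0.1673 0.0451 0.2250; 0.0451 0.6063 0.0684; 0.2250 0.0684 1.1206]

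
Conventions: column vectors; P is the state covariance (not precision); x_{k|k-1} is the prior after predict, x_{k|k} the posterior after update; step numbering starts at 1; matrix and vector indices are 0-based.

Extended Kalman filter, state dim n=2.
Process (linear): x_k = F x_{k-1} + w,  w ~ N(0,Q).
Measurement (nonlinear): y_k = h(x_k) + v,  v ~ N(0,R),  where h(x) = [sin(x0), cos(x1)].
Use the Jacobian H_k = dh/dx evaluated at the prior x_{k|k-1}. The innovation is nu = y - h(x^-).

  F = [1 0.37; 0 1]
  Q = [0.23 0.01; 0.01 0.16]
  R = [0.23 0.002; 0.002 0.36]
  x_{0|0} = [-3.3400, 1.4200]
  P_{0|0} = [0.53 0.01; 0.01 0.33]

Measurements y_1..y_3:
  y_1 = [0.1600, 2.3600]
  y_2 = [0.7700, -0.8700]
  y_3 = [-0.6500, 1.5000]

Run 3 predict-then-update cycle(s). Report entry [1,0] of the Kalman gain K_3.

step 1: x^-=[-2.8146, 1.4200]  P^-=[0.8126 0.1421; 0.1421 0.4900]  H_jac=[-0.9470 0.0000; 0.0000 -0.9887]  S=[0.9587 0.1350; 0.1350 0.8389]  K=[-0.7971 -0.0391; -0.0604 -0.5677]  nu=[0.4812, 2.2098]  x^+=[-3.2847, 0.1364]  P^+=[0.1937 0.0159; 0.0159 0.2068]
step 2: x^-=[-3.2342, 0.1364]  P^-=[0.4637 0.1024; 0.1024 0.3668]  H_jac=[-0.9957 0.0000; 0.0000 -0.1360]  S=[0.6898 0.0159; 0.0159 0.3668]  K=[-0.6692 -0.0090; -0.1448 -0.1297]  nu=[0.6775, -1.8607]  x^+=[-3.6708, 0.2797]  P^+=[0.1546 0.0337; 0.0337 0.3456]
step 3: x^-=[-3.5673, 0.2797]  P^-=[0.4569 0.1716; 0.1716 0.5056]  H_jac=[-0.9107 0.0000; 0.0000 -0.2761]  S=[0.6089 0.0451; 0.0451 0.3985]  K=[-0.6802 -0.0418; -0.2326 -0.3239]  nu=[-1.0630, 0.5389]  x^+=[-2.8668, 0.3524]  P^+=[0.1719 0.0595; 0.0595 0.4240]

K[1,0] = -0.2326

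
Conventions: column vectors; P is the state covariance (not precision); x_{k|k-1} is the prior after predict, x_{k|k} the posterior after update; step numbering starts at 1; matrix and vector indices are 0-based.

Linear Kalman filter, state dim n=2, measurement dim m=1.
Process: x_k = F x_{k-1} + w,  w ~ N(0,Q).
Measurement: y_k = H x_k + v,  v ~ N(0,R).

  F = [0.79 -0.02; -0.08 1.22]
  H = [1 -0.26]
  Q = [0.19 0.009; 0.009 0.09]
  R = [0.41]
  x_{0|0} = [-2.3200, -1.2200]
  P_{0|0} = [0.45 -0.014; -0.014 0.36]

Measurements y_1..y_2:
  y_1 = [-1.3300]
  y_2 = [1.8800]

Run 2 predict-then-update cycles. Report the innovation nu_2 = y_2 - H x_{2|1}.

step 1: x^-=[-1.8084, -1.3028]  P^-=[0.4714 -0.0417; -0.0417 0.6314]  S=[0.9458]  K=[0.5099; -0.2177]  nu=[0.1397]  x^+=[-1.7372, -1.3332]  P^+=[0.2255 0.0633; 0.0633 0.5866]
step 2: x^-=[-1.3457, -1.4875]  P^-=[0.3290 0.0415; 0.0415 0.9522]  S=[0.7818]  K=[0.4070; -0.2636]  nu=[2.8389]  x^+=[-0.1902, -2.2359]  P^+=[0.1995 0.1254; 0.1254 0.8979]

innov = [2.8389]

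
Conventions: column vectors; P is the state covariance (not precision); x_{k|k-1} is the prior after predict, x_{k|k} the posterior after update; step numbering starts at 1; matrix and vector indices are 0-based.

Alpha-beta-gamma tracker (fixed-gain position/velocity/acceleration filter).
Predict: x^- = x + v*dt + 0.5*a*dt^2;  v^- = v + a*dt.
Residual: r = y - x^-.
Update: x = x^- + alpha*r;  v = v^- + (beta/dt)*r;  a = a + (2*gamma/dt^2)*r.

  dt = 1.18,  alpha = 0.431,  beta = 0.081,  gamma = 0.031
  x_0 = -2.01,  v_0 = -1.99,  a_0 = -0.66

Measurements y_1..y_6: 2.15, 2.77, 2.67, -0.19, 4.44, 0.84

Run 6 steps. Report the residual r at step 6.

resid = 0.3294

step 1: x_pred=-4.8177  r=6.9677  x^+=-1.8146  v^+=-2.2905  a^+=-0.3497
step 2: x_pred=-4.7609  r=7.5309  x^+=-1.5151  v^+=-2.1863  a^+=-0.0144
step 3: x_pred=-4.1049  r=6.7749  x^+=-1.1849  v^+=-1.7382  a^+=0.2873
step 4: x_pred=-3.0360  r=2.8460  x^+=-1.8094  v^+=-1.2039  a^+=0.4140
step 5: x_pred=-2.9418  r=7.3818  x^+=0.2398  v^+=-0.2087  a^+=0.7427
step 6: x_pred=0.5106  r=0.3294  x^+=0.6526  v^+=0.6903  a^+=0.7573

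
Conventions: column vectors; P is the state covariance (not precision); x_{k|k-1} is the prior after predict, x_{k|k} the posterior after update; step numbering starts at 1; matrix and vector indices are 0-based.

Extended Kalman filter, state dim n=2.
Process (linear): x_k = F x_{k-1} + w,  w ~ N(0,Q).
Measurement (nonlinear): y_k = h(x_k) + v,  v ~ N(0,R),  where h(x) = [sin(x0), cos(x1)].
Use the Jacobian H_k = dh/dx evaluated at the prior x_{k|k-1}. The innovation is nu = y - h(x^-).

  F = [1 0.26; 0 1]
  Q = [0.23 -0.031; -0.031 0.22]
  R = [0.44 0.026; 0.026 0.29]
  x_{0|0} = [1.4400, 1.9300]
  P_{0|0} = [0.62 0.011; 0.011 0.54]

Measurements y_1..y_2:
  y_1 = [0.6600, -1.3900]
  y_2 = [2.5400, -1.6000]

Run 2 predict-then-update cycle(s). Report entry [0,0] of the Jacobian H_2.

step 1: x^-=[1.9418, 1.9300]  P^-=[0.8922 0.1204; 0.1204 0.7600]  H_jac=[-0.3626 0.0000; 0.0000 -0.9362]  S=[0.5573 0.0669; 0.0669 0.9561]  K=[-0.5711 -0.0780; 0.0111 -0.7449]  nu=[-0.2720, -1.0385]  x^+=[2.1781, 2.7006]  P^+=[0.6987 0.0400; 0.0400 0.2305]
step 2: x^-=[2.8802, 2.7006]  P^-=[0.9651 0.0689; 0.0689 0.4505]  H_jac=[-0.9660 0.0000; 0.0000 -0.4268]  S=[1.3406 0.0544; 0.0544 0.3721]  K=[-0.6963 0.0228; -0.0289 -0.5125]  nu=[2.2816, -0.6957]  x^+=[1.2756, 2.9913]  P^+=[0.3165 0.0269; 0.0269 0.3500]

H_jac[0,0] = -0.9660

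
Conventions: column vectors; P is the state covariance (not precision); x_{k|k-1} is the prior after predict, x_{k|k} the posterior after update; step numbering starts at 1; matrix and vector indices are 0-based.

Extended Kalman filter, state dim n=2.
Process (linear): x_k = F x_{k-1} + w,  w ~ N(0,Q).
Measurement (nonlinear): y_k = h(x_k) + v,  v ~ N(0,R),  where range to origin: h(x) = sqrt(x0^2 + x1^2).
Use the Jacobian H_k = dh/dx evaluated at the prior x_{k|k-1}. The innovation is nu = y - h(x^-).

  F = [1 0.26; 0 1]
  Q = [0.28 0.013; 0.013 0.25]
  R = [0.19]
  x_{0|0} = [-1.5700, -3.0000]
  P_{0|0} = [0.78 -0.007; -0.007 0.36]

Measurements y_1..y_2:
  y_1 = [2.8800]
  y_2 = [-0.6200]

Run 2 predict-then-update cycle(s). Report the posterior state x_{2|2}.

x_post = [-0.1180, -0.6333]

step 1: x^-=[-2.3500, -3.0000]  P^-=[1.0807 0.0996; 0.0996 0.6100]  H_jac=[-0.6167 -0.7872]  S=[1.0757]  K=[-0.6924; -0.5035]  nu=[-0.9308]  x^+=[-1.7055, -2.5313]  P^+=[0.5650 -0.2754; -0.2754 0.3373]
step 2: x^-=[-2.3636, -2.5313]  P^-=[0.7245 -0.1747; -0.1747 0.5873]  H_jac=[-0.6825 -0.7309]  S=[0.6669]  K=[-0.5500; -0.4648]  nu=[-4.0833]  x^+=[-0.1180, -0.6333]  P^+=[0.5228 -0.3452; -0.3452 0.4432]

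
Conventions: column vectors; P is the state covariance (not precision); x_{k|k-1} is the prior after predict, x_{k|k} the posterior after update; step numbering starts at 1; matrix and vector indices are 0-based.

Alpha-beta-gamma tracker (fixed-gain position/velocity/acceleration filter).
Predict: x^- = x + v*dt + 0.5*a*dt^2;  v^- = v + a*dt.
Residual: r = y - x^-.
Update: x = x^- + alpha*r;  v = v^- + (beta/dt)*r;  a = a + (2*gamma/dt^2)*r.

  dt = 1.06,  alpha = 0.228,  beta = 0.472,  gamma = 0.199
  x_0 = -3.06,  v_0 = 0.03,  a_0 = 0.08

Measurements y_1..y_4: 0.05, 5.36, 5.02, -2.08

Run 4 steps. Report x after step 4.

x_post = 11.8578

step 1: x_pred=-2.9833  r=3.0333  x^+=-2.2917  v^+=1.4655  a^+=1.1544
step 2: x_pred=-0.0897  r=5.4497  x^+=1.1528  v^+=5.1158  a^+=3.0848
step 3: x_pred=8.3086  r=-3.2886  x^+=7.5588  v^+=6.9214  a^+=1.9199
step 4: x_pred=15.9741  r=-18.0541  x^+=11.8578  v^+=0.9173  a^+=-4.4752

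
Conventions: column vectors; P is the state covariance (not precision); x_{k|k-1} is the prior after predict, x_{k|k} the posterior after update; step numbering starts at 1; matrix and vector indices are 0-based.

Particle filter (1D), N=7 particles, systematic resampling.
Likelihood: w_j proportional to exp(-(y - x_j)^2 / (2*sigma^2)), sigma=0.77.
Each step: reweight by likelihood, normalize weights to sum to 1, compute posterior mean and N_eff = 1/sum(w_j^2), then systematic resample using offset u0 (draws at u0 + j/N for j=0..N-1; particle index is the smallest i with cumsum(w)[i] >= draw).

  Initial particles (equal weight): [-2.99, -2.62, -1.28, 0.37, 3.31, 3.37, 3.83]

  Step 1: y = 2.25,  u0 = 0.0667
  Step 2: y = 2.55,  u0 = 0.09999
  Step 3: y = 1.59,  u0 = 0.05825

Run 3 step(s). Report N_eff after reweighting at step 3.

N_eff = 6.3017

step 1: w=[0.0000, 0.0000, 0.0000, 0.0559, 0.4272, 0.3826, 0.1342]  mean=3.2382  Neff=2.8569  idx=[4, 4, 4, 5, 5, 5, 6]
step 2: w=[0.1619, 0.1619, 0.1619, 0.1494, 0.1494, 0.1494, 0.0662]  mean=3.3713  Neff=6.6688  idx=[0, 1, 2, 3, 4, 5, 6]
step 3: w=[0.1758, 0.1758, 0.1758, 0.1472, 0.1472, 0.1472, 0.0310]  mean=3.3526  Neff=6.3017  idx=[0, 1, 1, 2, 3, 4, 5]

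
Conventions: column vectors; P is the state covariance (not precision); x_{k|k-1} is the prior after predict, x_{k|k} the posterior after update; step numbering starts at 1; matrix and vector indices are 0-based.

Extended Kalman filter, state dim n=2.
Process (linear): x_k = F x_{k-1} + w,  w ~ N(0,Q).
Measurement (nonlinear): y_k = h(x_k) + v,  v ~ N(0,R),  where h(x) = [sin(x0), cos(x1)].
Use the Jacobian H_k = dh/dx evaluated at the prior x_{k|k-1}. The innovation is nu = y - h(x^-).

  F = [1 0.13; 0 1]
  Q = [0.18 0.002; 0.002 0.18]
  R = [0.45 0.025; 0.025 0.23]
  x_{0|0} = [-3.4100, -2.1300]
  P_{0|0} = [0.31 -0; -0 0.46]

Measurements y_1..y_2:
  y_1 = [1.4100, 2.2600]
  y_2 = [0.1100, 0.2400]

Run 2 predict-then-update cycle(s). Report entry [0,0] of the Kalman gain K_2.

K[0,0] = -0.4688

step 1: x^-=[-3.6869, -2.1300]  P^-=[0.4978 0.0618; 0.0618 0.6400]  H_jac=[-0.8550 0.0000; 0.0000 0.8477]  S=[0.8139 -0.0198; -0.0198 0.6899]  K=[-0.5214 0.0610; -0.0458 0.7851]  nu=[0.8913, 2.7905]  x^+=[-3.9815, 0.0199]  P^+=[0.2727 0.0012; 0.0012 0.2117]
step 2: x^-=[-3.9789, 0.0199]  P^-=[0.4565 0.0307; 0.0307 0.3917]  H_jac=[-0.6695 0.0000; 0.0000 -0.0199]  S=[0.6546 0.0254; 0.0254 0.2302]  K=[-0.4688 0.0491; -0.0302 -0.0306]  nu=[-0.6329, -0.7598]  x^+=[-3.7195, 0.0622]  P^+=[0.3133 0.0214; 0.0214 0.3908]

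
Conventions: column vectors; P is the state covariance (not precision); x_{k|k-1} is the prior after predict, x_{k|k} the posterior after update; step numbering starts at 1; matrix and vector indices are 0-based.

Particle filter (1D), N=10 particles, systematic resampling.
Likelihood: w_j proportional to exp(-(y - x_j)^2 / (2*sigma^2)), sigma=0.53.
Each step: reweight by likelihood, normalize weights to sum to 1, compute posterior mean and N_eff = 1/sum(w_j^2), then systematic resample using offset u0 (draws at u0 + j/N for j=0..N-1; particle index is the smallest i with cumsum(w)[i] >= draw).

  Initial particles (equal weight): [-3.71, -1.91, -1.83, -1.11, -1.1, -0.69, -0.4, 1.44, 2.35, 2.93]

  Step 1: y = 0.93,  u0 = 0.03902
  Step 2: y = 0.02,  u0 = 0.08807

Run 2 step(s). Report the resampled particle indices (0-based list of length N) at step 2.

step 1: w=[0.0000, 0.0000, 0.0000, 0.0009, 0.0009, 0.0132, 0.0603, 0.8848, 0.0388, 0.0011]  mean=1.3335  Neff=1.2688  idx=[6, 7, 7, 7, 7, 7, 7, 7, 7, 7]
step 2: w=[0.7461, 0.0282, 0.0282, 0.0282, 0.0282, 0.0282, 0.0282, 0.0282, 0.0282, 0.0282]  mean=0.0672  Neff=1.7736  idx=[0, 0, 0, 0, 0, 0, 0, 2, 6, 9]

resampled_idx = [0, 0, 0, 0, 0, 0, 0, 2, 6, 9]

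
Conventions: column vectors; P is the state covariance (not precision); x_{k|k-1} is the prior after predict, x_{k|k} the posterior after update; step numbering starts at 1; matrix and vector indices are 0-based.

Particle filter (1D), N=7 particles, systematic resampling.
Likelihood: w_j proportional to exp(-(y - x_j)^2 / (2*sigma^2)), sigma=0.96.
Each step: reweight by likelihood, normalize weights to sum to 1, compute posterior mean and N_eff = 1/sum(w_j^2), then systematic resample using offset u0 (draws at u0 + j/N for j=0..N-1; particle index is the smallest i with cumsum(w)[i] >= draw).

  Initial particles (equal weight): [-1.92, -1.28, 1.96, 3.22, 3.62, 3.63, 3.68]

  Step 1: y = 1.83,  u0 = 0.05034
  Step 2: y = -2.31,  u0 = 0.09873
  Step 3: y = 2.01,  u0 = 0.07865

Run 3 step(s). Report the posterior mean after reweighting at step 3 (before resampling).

post_mean = 1.9600

step 1: w=[0.0003, 0.0028, 0.5352, 0.1893, 0.0950, 0.0931, 0.0843]  mean=2.6465  Neff=2.8815  idx=[2, 2, 2, 2, 3, 4, 5]
step 2: w=[0.2499, 0.2499, 0.2499, 0.2499, 0.0003, 0.0000, 0.0000]  mean=1.9605  Neff=4.0029  idx=[0, 0, 1, 2, 2, 3, 3]
step 3: w=[0.1429, 0.1429, 0.1429, 0.1429, 0.1429, 0.1429, 0.1429]  mean=1.9600  Neff=7.0000  idx=[0, 1, 2, 3, 4, 5, 6]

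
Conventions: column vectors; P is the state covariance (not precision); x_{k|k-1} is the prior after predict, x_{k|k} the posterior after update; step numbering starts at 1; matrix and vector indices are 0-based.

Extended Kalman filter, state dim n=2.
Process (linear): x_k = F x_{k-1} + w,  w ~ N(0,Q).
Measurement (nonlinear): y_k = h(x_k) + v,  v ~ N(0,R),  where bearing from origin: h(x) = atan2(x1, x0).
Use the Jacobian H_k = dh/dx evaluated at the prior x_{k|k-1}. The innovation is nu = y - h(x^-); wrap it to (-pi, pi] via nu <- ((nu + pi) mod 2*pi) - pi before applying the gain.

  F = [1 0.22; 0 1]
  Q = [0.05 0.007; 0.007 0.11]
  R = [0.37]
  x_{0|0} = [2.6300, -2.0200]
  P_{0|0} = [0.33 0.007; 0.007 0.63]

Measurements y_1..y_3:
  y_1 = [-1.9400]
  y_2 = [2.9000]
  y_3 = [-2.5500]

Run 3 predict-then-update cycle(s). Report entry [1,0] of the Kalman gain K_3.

step 1: x^-=[2.1856, -2.0200]  P^-=[0.4136 0.1526; 0.1526 0.7400]  H_jac=[0.2281 0.2468]  S=[0.4537]  K=[0.2909; 0.4791]  nu=[-1.1940]  x^+=[1.8383, -2.5921]  P^+=[0.3752 0.0894; 0.0894 0.6358]
step 2: x^-=[1.2681, -2.5921]  P^-=[0.4953 0.2363; 0.2363 0.7458]  H_jac=[0.3113 0.1523]  S=[0.4577]  K=[0.4155; 0.4088]  nu=[-2.2674]  x^+=[0.3261, -3.5191]  P^+=[0.4163 0.1585; 0.1585 0.6693]
step 3: x^-=[-0.4481, -3.5191]  P^-=[0.5684 0.3128; 0.3128 0.7793]  H_jac=[0.2796 -0.0356]  S=[0.4092]  K=[0.3612; 0.1459]  nu=[-0.8525]  x^+=[-0.7561, -3.6435]  P^+=[0.5150 0.2912; 0.2912 0.7706]

K[1,0] = 0.1459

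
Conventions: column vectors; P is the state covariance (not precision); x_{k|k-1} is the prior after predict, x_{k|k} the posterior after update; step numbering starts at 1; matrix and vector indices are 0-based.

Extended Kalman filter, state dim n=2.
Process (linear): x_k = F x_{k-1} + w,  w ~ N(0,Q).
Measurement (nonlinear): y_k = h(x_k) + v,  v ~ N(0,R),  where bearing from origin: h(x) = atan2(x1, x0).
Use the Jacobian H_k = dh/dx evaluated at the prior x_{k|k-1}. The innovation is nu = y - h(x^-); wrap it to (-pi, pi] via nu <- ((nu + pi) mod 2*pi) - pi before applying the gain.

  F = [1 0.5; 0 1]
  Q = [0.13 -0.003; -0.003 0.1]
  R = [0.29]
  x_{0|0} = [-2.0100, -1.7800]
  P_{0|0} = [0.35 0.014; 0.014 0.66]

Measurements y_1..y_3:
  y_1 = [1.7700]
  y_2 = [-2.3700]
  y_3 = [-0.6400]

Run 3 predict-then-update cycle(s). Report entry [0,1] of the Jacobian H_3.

H_jac[0,1] = -0.2187

step 1: x^-=[-2.9000, -1.7800]  P^-=[0.6590 0.3410; 0.3410 0.7600]  H_jac=[0.1537 -0.2505]  S=[0.3270]  K=[0.0486; -0.4218]  nu=[-1.9221]  x^+=[-2.9935, -0.9692]  P^+=[0.6582 0.3477; 0.3477 0.7018]
step 2: x^-=[-3.4781, -0.9692]  P^-=[1.3114 0.6956; 0.6956 0.8018]  H_jac=[0.0743 -0.2668]  S=[0.3267]  K=[-0.2696; -0.4965]  nu=[0.4998]  x^+=[-3.6128, -1.2174]  P^+=[1.2876 0.6519; 0.6519 0.7213]
step 3: x^-=[-4.2215, -1.2174]  P^-=[2.2498 1.0095; 1.0095 0.8213]  H_jac=[0.0631 -0.2187]  S=[0.3104]  K=[-0.2542; -0.3736]  nu=[2.2208]  x^+=[-4.7860, -2.0470]  P^+=[2.2298 0.9801; 0.9801 0.7780]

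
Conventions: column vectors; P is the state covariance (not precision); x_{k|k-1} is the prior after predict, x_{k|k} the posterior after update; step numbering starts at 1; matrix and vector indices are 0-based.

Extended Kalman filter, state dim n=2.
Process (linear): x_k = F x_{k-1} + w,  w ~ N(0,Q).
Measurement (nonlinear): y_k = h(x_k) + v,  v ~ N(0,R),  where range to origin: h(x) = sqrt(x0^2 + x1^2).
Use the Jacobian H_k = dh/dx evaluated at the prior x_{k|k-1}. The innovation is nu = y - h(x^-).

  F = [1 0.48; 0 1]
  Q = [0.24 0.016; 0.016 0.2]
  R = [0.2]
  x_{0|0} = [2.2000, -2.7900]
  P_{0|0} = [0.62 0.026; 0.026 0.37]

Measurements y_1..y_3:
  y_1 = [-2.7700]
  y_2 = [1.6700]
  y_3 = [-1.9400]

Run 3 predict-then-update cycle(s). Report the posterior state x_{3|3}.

x_post = [-1.1400, 0.0549]

step 1: x^-=[0.8608, -2.7900]  P^-=[0.9702 0.2196; 0.2196 0.5700]  H_jac=[0.2948 -0.9556]  S=[0.6811]  K=[0.1119; -0.7047]  nu=[-5.6898]  x^+=[0.2242, 1.2194]  P^+=[0.9617 0.2733; 0.2733 0.2318]
step 2: x^-=[0.8096, 1.2194]  P^-=[1.5175 0.4006; 0.4006 0.4318]  H_jac=[0.5531 0.8331]  S=[1.3331]  K=[0.8799; 0.4361]  nu=[0.2063]  x^+=[0.9911, 1.3094]  P^+=[0.4853 -0.1109; -0.1109 0.1783]
step 3: x^-=[1.6196, 1.3094]  P^-=[0.6599 -0.0093; -0.0093 0.3783]  H_jac=[0.7776 0.6287]  S=[0.7395]  K=[0.6860; 0.3118]  nu=[-4.0227]  x^+=[-1.1400, 0.0549]  P^+=[0.3119 -0.1675; -0.1675 0.3064]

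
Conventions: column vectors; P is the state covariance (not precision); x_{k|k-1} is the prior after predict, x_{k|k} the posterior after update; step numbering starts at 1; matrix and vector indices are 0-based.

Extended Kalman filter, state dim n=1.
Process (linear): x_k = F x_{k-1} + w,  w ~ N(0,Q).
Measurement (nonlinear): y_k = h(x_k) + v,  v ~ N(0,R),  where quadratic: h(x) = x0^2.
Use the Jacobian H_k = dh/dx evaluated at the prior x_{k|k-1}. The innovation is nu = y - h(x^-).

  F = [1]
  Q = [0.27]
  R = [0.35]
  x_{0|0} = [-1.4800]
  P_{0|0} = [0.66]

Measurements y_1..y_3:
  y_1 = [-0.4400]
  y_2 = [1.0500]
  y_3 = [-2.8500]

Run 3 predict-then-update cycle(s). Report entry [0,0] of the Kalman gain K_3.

step 1: x^-=[-1.4800]  P^-=[0.9300]  H_jac=[-2.9600]  S=[8.4983]  K=[-0.3239]  nu=[-2.6304]  x^+=[-0.6280]  P^+=[0.0383]
step 2: x^-=[-0.6280]  P^-=[0.3083]  H_jac=[-1.2559]  S=[0.8363]  K=[-0.4630]  nu=[0.6557]  x^+=[-0.9315]  P^+=[0.1290]
step 3: x^-=[-0.9315]  P^-=[0.3990]  H_jac=[-1.8631]  S=[1.7350]  K=[-0.4285]  nu=[-3.7177]  x^+=[0.6614]  P^+=[0.0805]

K[0,0] = -0.4285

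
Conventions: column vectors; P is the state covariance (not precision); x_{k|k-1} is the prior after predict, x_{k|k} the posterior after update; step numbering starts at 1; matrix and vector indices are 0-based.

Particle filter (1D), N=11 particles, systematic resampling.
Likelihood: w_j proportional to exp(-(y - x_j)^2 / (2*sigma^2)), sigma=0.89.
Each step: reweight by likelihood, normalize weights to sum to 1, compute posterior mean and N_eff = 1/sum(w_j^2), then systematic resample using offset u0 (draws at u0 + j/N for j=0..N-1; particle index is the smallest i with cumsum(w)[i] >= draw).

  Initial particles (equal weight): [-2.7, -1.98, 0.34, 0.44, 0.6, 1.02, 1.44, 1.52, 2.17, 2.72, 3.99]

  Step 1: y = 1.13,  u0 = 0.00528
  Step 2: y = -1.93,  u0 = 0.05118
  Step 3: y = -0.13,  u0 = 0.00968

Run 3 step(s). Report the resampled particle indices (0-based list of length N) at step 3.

resampled_idx = [0, 1, 1, 2, 3, 4, 5, 6, 7, 8, 9]

step 1: w=[0.0000, 0.0004, 0.1161, 0.1274, 0.1441, 0.1708, 0.1620, 0.1564, 0.0870, 0.0349, 0.0010]  mean=1.1139  Neff=7.1880  idx=[2, 2, 3, 4, 4, 5, 5, 6, 7, 7, 8]
step 2: w=[0.2553, 0.2553, 0.1905, 0.1161, 0.1161, 0.0272, 0.0272, 0.0051, 0.0036, 0.0036, 0.0002]  mean=0.4708  Neff=5.1257  idx=[0, 0, 0, 1, 1, 1, 2, 2, 3, 4, 5]
step 3: w=[0.0999, 0.0999, 0.0999, 0.0999, 0.0999, 0.0999, 0.0935, 0.0935, 0.0820, 0.0820, 0.0498]  mean=0.4352  Neff=10.7239  idx=[0, 1, 1, 2, 3, 4, 5, 6, 7, 8, 9]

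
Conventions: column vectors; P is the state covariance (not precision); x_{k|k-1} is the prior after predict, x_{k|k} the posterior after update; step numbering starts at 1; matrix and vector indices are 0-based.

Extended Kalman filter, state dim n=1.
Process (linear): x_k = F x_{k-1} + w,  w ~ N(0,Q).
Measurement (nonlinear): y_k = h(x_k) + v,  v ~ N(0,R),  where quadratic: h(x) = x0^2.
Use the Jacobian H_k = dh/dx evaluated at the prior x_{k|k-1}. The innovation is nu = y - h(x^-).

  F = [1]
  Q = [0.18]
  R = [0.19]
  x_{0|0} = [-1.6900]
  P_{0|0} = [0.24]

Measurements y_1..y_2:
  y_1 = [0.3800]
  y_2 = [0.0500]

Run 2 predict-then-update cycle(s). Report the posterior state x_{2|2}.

x_post = [-0.6114]

step 1: x^-=[-1.6900]  P^-=[0.4200]  H_jac=[-3.3800]  S=[4.9882]  K=[-0.2846]  nu=[-2.4761]  x^+=[-0.9853]  P^+=[0.0160]
step 2: x^-=[-0.9853]  P^-=[0.1960]  H_jac=[-1.9707]  S=[0.9512]  K=[-0.4061]  nu=[-0.9209]  x^+=[-0.6114]  P^+=[0.0392]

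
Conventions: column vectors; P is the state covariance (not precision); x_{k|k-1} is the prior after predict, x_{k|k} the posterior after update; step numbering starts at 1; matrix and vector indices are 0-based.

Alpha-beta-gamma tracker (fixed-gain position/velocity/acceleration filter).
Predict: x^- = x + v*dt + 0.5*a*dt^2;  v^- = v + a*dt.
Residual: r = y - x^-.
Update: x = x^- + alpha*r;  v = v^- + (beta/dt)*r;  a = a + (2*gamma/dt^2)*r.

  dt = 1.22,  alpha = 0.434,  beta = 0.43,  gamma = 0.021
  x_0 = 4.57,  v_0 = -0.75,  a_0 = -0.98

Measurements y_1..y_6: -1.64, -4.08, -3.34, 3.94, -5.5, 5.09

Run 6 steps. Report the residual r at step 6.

step 1: x_pred=2.9257  r=-4.5657  x^+=0.9442  v^+=-3.5548  a^+=-1.1088
step 2: x_pred=-4.2179  r=0.1379  x^+=-4.1580  v^+=-4.8590  a^+=-1.1049
step 3: x_pred=-10.9083  r=7.5683  x^+=-7.6237  v^+=-3.5395  a^+=-0.8914
step 4: x_pred=-12.6052  r=16.5452  x^+=-5.4246  v^+=1.2045  a^+=-0.4245
step 5: x_pred=-4.2710  r=-1.2290  x^+=-4.8044  v^+=0.2535  a^+=-0.4592
step 6: x_pred=-4.8369  r=9.9269  x^+=-0.5286  v^+=3.1921  a^+=-0.1791

resid = 9.9269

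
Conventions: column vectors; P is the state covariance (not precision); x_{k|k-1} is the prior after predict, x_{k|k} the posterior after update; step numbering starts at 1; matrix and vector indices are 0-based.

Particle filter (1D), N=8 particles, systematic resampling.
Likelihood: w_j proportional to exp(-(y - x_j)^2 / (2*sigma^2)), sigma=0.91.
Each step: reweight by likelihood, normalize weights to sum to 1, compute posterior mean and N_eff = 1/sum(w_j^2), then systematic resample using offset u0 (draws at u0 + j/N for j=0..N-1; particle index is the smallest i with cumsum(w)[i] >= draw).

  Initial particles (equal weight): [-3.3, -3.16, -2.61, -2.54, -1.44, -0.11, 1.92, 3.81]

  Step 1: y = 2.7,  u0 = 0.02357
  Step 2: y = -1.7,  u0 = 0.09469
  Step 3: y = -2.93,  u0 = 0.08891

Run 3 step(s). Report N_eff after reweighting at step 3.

N_eff = 8.0000

step 1: w=[0.0000, 0.0000, 0.0000, 0.0000, 0.0000, 0.0072, 0.5887, 0.4040]  mean=2.6688  Neff=1.9612  idx=[6, 6, 6, 6, 6, 7, 7, 7]
step 2: w=[0.2000, 0.2000, 0.2000, 0.2000, 0.2000, 0.0000, 0.0000, 0.0000]  mean=1.9200  Neff=5.0002  idx=[0, 1, 1, 2, 2, 3, 4, 4]
step 3: w=[0.1250, 0.1250, 0.1250, 0.1250, 0.1250, 0.1250, 0.1250, 0.1250]  mean=1.9200  Neff=8.0000  idx=[0, 1, 2, 3, 4, 5, 6, 7]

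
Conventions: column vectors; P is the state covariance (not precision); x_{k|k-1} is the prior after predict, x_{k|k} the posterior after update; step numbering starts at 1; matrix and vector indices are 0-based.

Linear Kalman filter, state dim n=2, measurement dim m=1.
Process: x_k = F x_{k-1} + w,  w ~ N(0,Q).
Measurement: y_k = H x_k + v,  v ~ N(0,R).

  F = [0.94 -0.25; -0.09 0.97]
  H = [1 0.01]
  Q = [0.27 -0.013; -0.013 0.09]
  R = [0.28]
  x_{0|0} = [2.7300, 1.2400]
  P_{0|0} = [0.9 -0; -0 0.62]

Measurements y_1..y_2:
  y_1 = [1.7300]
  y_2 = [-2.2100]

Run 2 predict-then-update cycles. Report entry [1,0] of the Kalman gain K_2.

step 1: x^-=[2.2562, 0.9571]  P^-=[1.1040 -0.2395; -0.2395 0.6806]  S=[1.3793]  K=[0.7987; -0.1687]  nu=[-0.5358]  x^+=[1.8283, 1.0475]  P^+=[0.2242 -0.0537; -0.0537 0.6414]
step 2: x^-=[1.4567, 0.8515]  P^-=[0.5334 -0.2376; -0.2376 0.7047]  S=[0.8087]  K=[0.6566; -0.2851]  nu=[-3.6752]  x^+=[-0.9565, 1.8994]  P^+=[0.1847 -0.0862; -0.0862 0.6389]

K[1,0] = -0.2851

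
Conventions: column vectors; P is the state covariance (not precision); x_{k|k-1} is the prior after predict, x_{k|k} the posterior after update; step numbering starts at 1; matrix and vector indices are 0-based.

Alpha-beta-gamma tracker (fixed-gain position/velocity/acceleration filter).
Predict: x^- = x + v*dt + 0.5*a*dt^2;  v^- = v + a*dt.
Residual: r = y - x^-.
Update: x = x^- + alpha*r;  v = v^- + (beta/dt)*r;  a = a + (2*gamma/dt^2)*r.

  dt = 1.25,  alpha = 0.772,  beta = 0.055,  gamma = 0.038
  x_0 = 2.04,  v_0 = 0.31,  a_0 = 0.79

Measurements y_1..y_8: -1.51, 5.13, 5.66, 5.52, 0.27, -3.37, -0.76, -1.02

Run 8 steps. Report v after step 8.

v_post = 1.0358

step 1: x_pred=3.0447  r=-4.5547  x^+=-0.4715  v^+=1.0971  a^+=0.5685
step 2: x_pred=1.3439  r=3.7861  x^+=4.2668  v^+=1.9743  a^+=0.7526
step 3: x_pred=7.3226  r=-1.6626  x^+=6.0391  v^+=2.8419  a^+=0.6717
step 4: x_pred=10.1162  r=-4.5962  x^+=6.5679  v^+=3.4793  a^+=0.4482
step 5: x_pred=11.2672  r=-10.9972  x^+=2.7774  v^+=3.5557  a^+=-0.0867
step 6: x_pred=7.1542  r=-10.5242  x^+=-0.9705  v^+=2.9842  a^+=-0.5986
step 7: x_pred=2.2921  r=-3.0521  x^+=-0.0641  v^+=2.1016  a^+=-0.7471
step 8: x_pred=1.9793  r=-2.9993  x^+=-0.3362  v^+=1.0358  a^+=-0.8930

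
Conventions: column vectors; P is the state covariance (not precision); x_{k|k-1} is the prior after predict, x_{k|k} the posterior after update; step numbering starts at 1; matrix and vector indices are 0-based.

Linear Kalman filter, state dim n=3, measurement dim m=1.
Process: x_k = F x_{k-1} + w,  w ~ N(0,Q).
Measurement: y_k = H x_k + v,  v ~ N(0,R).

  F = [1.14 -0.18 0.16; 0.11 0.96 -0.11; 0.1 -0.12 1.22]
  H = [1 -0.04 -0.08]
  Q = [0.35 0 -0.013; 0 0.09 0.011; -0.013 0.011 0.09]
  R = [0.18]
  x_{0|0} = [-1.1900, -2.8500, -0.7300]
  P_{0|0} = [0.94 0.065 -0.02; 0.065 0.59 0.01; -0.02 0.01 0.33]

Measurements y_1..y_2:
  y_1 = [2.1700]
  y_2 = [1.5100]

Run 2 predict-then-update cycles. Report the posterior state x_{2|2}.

step 1: x^-=[-0.9604, -2.7866, -0.6676]  P^-=[1.5646 0.0839 0.1307; 0.0839 0.6612 -0.0762; 0.1307 -0.0762 0.5897]  S=[1.7214]  K=[0.9009; 0.0369; 0.0503]  nu=[2.9655]  x^+=[1.7113, -2.6772, -0.5184]  P^+=[0.1675 0.0266 0.0527; 0.0266 0.6589 -0.0793; 0.0527 -0.0793 0.5853]
step 2: x^-=[2.3499, -2.3248, -0.1400]  P^-=[0.6168 -0.0940 0.2236; -0.0940 0.7274 -0.2269; 0.2236 -0.2269 1.0078]  S=[0.7747]  K=[0.7779; -0.1354; 0.1962]  nu=[-0.9441]  x^+=[1.6154, -2.1970, -0.3253]  P^+=[0.1480 -0.0124 0.1053; -0.0124 0.7132 -0.2063; 0.1053 -0.2063 0.9780]

x_post = [1.6154, -2.1970, -0.3253]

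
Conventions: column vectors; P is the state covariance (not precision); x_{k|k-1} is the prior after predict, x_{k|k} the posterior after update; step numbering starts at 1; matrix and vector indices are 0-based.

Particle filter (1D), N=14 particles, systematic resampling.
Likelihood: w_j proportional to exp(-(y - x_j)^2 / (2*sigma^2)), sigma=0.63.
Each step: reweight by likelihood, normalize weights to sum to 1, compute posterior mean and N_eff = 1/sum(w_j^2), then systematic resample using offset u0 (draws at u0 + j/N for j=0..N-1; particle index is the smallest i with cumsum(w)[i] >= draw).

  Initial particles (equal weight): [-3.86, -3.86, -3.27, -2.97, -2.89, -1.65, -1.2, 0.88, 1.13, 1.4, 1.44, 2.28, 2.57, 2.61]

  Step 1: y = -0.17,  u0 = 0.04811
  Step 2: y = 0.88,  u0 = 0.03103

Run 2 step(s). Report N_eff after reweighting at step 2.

N_eff = 7.8938

step 1: w=[0.0000, 0.0000, 0.0000, 0.0001, 0.0001, 0.0814, 0.3377, 0.3204, 0.1529, 0.0576, 0.0491, 0.0007, 0.0001, 0.0001]  mean=0.0679  Neff=3.9621  idx=[5, 6, 6, 6, 6, 6, 7, 7, 7, 7, 8, 8, 9, 10]
step 2: w=[0.0000, 0.0006, 0.0006, 0.0006, 0.0006, 0.0006, 0.1378, 0.1378, 0.1378, 0.1378, 0.1274, 0.1274, 0.0980, 0.0928]  mean=1.0404  Neff=7.8938  idx=[6, 6, 7, 7, 8, 8, 9, 9, 10, 10, 11, 12, 12, 13]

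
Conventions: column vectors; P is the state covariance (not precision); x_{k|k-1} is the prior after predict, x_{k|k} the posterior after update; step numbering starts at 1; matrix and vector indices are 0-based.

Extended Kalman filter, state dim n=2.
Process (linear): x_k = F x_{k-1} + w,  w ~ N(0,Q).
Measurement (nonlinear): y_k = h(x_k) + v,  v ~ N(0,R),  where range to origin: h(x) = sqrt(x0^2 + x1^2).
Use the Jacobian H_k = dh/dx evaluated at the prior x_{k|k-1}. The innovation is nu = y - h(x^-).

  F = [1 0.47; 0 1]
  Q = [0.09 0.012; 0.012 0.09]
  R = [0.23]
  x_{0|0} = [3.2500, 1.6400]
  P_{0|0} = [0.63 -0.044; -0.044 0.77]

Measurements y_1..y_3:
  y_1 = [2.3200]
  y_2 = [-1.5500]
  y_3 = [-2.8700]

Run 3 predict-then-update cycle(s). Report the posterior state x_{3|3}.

x_post = [1.1839, 1.5588]

step 1: x^-=[4.0208, 1.6400]  P^-=[0.8487 0.3299; 0.3299 0.8600]  H_jac=[0.9259 0.3777]  S=[1.3111]  K=[0.6944; 0.4807]  nu=[-2.0224]  x^+=[2.6164, 0.6678]  P^+=[0.2165 -0.1078; -0.1078 0.5570]
step 2: x^-=[2.9302, 0.6678]  P^-=[0.3282 0.1660; 0.1660 0.6470]  H_jac=[0.9750 0.2222]  S=[0.6459]  K=[0.5526; 0.4732]  nu=[-4.5553]  x^+=[0.4131, -1.4879]  P^+=[0.1310 -0.0029; -0.0029 0.5024]
step 3: x^-=[-0.2861, -1.4879]  P^-=[0.3293 0.2453; 0.2453 0.5924]  H_jac=[-0.1889 -0.9820]  S=[0.9040]  K=[-0.3352; -0.6948]  nu=[-4.3851]  x^+=[1.1839, 1.5588]  P^+=[0.2277 0.0347; 0.0347 0.1560]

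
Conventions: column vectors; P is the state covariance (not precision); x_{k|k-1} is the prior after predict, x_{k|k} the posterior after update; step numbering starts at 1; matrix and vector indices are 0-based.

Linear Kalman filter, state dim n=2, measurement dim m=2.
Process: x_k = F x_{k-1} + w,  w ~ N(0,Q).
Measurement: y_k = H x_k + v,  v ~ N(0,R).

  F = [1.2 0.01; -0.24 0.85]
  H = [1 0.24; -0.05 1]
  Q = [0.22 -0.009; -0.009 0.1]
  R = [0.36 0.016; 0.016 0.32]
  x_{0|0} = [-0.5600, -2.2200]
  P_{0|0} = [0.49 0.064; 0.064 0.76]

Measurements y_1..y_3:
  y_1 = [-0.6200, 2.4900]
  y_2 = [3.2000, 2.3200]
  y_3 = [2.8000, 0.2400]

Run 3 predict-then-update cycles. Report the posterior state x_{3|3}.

x_post = [2.1808, 0.7229]

step 1: x^-=[-0.6942, -1.7526]  P^-=[0.9272 -0.0785; -0.0785 0.6512]  S=[1.2870 0.0483; 0.0483 0.9814]  K=[0.7119 -0.1623; 0.0354 0.6658]  nu=[0.4948, 4.2079]  x^+=[-1.0250, 1.0666]  P^+=[0.2603 -0.0275; -0.0275 0.2123]
step 2: x^-=[-1.2193, 1.1526]  P^-=[0.5942 -0.1102; -0.1102 0.2796]  S=[0.9174 -0.0555; -0.0555 0.6121]  K=[0.6084 -0.1734; -0.0189 0.4641]  nu=[4.1427, 1.1064]  x^+=[1.1091, 1.5878]  P^+=[0.2245 -0.0345; -0.0345 0.1465]
step 3: x^-=[1.3468, 1.0834]  P^-=[0.5425 -0.1076; -0.1076 0.2328]  S=[0.8643 -0.0615; -0.0615 0.5650]  K=[0.5854 -0.1747; -0.0300 0.4184]  nu=[1.1932, -0.7761]  x^+=[2.1808, 0.7229]  P^+=[0.2165 -0.0357; -0.0357 0.1316]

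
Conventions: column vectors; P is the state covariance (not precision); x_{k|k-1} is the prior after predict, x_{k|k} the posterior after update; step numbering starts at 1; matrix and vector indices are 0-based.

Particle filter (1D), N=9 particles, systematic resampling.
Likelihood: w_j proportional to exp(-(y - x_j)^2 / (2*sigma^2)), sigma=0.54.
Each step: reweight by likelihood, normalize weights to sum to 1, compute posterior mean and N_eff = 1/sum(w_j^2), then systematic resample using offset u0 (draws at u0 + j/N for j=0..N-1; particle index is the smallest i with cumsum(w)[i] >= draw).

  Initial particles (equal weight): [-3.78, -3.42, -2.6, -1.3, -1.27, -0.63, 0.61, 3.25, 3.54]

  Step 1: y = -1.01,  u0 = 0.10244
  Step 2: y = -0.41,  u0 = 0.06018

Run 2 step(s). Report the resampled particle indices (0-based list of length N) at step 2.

step 1: w=[0.0000, 0.0000, 0.0051, 0.3380, 0.3477, 0.3048, 0.0043, 0.0000, 0.0000]  mean=-1.0838  Neff=3.0478  idx=[3, 3, 3, 4, 4, 4, 5, 5, 5]
step 2: w=[0.0588, 0.0588, 0.0588, 0.0643, 0.0643, 0.0643, 0.2103, 0.2103, 0.2103]  mean=-0.8715  Neff=6.4339  idx=[1, 2, 4, 6, 6, 7, 7, 8, 8]

resampled_idx = [1, 2, 4, 6, 6, 7, 7, 8, 8]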